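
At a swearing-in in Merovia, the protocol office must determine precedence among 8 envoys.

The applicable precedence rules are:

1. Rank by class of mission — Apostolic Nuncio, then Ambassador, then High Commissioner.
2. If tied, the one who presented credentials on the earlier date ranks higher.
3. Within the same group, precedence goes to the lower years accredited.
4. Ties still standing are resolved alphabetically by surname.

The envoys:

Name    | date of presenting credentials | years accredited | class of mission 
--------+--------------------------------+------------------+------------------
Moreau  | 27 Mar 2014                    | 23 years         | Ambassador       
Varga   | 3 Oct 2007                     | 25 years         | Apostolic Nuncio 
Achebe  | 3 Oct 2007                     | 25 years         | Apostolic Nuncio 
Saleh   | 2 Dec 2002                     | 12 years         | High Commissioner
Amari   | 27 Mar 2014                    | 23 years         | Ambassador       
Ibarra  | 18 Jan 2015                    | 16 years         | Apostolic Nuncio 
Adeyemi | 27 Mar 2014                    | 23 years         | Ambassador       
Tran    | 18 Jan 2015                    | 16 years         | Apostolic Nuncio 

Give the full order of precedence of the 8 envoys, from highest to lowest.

By class of mission: Achebe, Varga, Ibarra and Tran (Apostolic Nuncio); then Adeyemi, Amari and Moreau (Ambassador); then Saleh (High Commissioner).
Among Achebe, Varga, Ibarra and Tran, by date of presenting credentials (earlier first): Achebe and Varga (3 Oct 2007) before Ibarra and Tran (18 Jan 2015).
Achebe and Varga both have years accredited 25 years, so the next rule applies.
Among Achebe and Varga, alphabetically by surname: Achebe before Varga.
Ibarra and Tran both have years accredited 16 years, so the next rule applies.
Among Ibarra and Tran, alphabetically by surname: Ibarra before Tran.
Adeyemi, Amari and Moreau all have date of presenting credentials 27 Mar 2014, so the next rule applies.
Adeyemi, Amari and Moreau all have years accredited 23 years, so the next rule applies.
Among Adeyemi, Amari and Moreau, alphabetically by surname: Adeyemi before Amari before Moreau.
Full order: Achebe, Varga, Ibarra, Tran, Adeyemi, Amari, Moreau, Saleh.

Achebe, Varga, Ibarra, Tran, Adeyemi, Amari, Moreau, Saleh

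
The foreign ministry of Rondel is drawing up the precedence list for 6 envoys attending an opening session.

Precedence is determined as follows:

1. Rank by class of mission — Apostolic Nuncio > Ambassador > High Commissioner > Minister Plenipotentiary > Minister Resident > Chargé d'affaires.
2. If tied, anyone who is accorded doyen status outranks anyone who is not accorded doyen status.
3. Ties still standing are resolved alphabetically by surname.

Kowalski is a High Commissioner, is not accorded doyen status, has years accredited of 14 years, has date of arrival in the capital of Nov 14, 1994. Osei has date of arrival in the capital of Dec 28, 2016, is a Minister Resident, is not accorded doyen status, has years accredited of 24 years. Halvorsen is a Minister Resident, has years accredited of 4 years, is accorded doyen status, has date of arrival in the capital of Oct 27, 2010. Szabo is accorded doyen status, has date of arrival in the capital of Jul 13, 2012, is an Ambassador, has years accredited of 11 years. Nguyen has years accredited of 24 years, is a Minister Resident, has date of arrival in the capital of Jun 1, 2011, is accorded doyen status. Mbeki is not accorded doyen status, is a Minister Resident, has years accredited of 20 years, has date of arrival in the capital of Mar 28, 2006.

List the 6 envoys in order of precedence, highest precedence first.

Szabo, Kowalski, Halvorsen, Nguyen, Mbeki, Osei

By class of mission: Szabo (Ambassador); then Kowalski (High Commissioner); then Halvorsen, Nguyen, Mbeki and Osei (Minister Resident).
Among Halvorsen, Nguyen, Mbeki and Osei, accorded doyen status before not accorded doyen status: Halvorsen and Nguyen (accorded doyen status) before Mbeki and Osei (not accorded doyen status).
Among Halvorsen and Nguyen, alphabetically by surname: Halvorsen before Nguyen.
Among Mbeki and Osei, alphabetically by surname: Mbeki before Osei.
Full order: Szabo, Kowalski, Halvorsen, Nguyen, Mbeki, Osei.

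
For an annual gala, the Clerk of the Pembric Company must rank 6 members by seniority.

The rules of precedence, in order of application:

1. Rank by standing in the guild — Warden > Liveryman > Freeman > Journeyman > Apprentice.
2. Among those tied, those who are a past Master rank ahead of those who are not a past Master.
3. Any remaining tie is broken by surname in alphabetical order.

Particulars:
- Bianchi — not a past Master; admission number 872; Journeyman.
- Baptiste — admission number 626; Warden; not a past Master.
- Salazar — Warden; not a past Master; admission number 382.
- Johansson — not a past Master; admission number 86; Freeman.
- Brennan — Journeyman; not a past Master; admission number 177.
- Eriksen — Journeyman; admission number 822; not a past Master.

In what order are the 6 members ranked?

Baptiste, Salazar, Johansson, Bianchi, Brennan, Eriksen

By standing in the guild: Baptiste and Salazar (Warden); then Johansson (Freeman); then Bianchi, Brennan and Eriksen (Journeyman).
Baptiste and Salazar are each not a past Master, so the next rule applies.
Among Baptiste and Salazar, alphabetically by surname: Baptiste before Salazar.
Bianchi, Brennan and Eriksen are each not a past Master, so the next rule applies.
Among Bianchi, Brennan and Eriksen, alphabetically by surname: Bianchi before Brennan before Eriksen.
Full order: Baptiste, Salazar, Johansson, Bianchi, Brennan, Eriksen.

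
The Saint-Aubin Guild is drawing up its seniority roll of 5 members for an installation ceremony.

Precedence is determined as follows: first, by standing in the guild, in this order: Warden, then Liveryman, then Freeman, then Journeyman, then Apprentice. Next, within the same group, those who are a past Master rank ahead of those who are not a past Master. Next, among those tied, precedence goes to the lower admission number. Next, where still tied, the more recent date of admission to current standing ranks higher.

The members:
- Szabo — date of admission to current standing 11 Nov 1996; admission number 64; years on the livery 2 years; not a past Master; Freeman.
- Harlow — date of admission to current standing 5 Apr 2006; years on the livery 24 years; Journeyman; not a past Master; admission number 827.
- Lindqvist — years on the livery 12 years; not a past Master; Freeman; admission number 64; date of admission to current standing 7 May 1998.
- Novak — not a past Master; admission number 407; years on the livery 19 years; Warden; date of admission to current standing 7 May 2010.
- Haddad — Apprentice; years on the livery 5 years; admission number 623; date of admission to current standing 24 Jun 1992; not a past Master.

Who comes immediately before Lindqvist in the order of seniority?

Novak

By standing in the guild: Novak (Warden); then Lindqvist and Szabo (Freeman); then Harlow (Journeyman); then Haddad (Apprentice).
Lindqvist and Szabo are each not a past Master, so the next rule applies.
Lindqvist and Szabo both have admission number 64, so the next rule applies.
Among Lindqvist and Szabo, by date of admission to current standing (later first): Lindqvist (7 May 1998) before Szabo (11 Nov 1996).
Order: Novak, Lindqvist, Szabo, Harlow, Haddad.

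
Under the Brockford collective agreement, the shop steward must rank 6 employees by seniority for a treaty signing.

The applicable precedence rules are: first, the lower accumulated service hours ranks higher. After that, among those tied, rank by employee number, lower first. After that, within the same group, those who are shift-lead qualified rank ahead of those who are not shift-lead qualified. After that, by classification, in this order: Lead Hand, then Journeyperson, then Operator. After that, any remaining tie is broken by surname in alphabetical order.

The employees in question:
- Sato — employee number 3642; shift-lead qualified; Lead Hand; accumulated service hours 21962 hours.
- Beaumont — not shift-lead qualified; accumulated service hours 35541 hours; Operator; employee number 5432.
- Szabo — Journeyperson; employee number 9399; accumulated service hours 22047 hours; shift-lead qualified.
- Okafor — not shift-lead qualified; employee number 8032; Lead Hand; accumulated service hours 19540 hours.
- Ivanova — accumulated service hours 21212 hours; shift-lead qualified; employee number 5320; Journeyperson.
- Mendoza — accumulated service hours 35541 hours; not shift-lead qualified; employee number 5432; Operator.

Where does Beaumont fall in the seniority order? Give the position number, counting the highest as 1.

5

By accumulated service hours (lower first): Okafor (19540 hours); then Ivanova (21212 hours); then Sato (21962 hours); then Szabo (22047 hours); then Beaumont and Mendoza (both 35541 hours).
Beaumont and Mendoza both have employee number 5432, so the next rule applies.
Beaumont and Mendoza are each not shift-lead qualified, so the next rule applies.
Beaumont and Mendoza are each Operator, so the next rule applies.
Among Beaumont and Mendoza, alphabetically by surname: Beaumont before Mendoza.
Order: Okafor, Ivanova, Sato, Szabo, Beaumont, Mendoza. So position 5.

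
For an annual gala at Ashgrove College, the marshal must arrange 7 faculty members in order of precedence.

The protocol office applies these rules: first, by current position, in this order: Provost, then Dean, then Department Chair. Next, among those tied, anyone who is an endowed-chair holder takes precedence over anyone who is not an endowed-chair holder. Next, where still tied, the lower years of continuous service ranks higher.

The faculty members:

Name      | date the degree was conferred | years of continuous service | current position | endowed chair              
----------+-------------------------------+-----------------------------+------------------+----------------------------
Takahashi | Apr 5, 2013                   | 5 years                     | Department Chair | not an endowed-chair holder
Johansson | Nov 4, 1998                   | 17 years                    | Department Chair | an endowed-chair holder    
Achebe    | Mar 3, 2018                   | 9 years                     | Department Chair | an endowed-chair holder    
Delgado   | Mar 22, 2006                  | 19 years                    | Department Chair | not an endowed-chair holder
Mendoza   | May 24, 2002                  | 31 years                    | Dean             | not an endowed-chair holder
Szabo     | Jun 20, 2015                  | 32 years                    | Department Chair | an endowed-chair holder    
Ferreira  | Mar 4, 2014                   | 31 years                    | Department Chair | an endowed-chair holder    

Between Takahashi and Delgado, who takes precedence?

By current position: Mendoza (Dean); then Achebe, Johansson, Ferreira, Szabo, Takahashi and Delgado (Department Chair).
Among Achebe, Johansson, Ferreira, Szabo, Takahashi and Delgado, an endowed-chair holder before not an endowed-chair holder: Achebe, Johansson, Ferreira and Szabo (an endowed-chair holder) before Takahashi and Delgado (not an endowed-chair holder).
Among Achebe, Johansson, Ferreira and Szabo, by years of continuous service (lower first): Achebe (9 years) before Johansson (17 years) before Ferreira (31 years) before Szabo (32 years).
Among Takahashi and Delgado, by years of continuous service (lower first): Takahashi (5 years) before Delgado (19 years).
So Takahashi takes precedence.

Takahashi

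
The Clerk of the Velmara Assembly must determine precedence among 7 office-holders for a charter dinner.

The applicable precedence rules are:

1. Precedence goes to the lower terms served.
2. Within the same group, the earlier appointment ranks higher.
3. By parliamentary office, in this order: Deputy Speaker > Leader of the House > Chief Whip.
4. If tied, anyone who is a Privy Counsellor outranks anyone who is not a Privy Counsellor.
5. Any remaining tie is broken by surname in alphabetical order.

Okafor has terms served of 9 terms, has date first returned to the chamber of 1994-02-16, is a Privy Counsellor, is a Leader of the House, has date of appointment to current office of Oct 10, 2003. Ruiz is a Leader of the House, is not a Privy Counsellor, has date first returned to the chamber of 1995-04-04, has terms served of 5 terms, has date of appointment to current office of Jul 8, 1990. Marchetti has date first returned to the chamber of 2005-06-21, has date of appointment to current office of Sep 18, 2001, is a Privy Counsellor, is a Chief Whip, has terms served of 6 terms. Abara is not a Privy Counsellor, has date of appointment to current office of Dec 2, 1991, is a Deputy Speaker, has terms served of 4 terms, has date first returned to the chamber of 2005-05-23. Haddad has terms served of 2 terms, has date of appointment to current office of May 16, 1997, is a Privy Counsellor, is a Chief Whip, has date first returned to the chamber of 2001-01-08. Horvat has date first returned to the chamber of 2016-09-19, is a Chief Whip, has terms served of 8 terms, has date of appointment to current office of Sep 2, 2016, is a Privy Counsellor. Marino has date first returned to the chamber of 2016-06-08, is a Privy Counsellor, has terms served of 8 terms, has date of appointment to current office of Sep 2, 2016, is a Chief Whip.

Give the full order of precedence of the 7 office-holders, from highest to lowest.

By terms served (lower first): Haddad (2 terms); then Abara (4 terms); then Ruiz (5 terms); then Marchetti (6 terms); then Horvat and Marino (both 8 terms); then Okafor (9 terms).
Horvat and Marino both have date of appointment to current office Sep 2, 2016, so the next rule applies.
Horvat and Marino are each Chief Whip, so the next rule applies.
Horvat and Marino are each a Privy Counsellor, so the next rule applies.
Among Horvat and Marino, alphabetically by surname: Horvat before Marino.
Full order: Haddad, Abara, Ruiz, Marchetti, Horvat, Marino, Okafor.

Haddad, Abara, Ruiz, Marchetti, Horvat, Marino, Okafor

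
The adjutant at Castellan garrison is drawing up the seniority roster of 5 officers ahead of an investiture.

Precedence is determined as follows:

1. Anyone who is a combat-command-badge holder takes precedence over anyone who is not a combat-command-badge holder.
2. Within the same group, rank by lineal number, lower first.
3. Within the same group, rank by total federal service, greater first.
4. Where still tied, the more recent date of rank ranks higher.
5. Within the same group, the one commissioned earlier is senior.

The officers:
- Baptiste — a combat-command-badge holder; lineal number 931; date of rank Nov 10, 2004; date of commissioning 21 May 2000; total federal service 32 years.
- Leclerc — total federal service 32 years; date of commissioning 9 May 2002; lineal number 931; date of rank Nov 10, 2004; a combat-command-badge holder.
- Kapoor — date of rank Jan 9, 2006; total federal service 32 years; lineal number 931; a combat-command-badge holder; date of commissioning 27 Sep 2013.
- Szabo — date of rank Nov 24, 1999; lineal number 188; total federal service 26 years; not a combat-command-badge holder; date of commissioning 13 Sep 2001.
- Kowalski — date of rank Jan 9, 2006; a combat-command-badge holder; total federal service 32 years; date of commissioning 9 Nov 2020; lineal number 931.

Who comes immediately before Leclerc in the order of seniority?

By the first rule: Kapoor, Kowalski, Baptiste and Leclerc (each a combat-command-badge holder); then Szabo (not a combat-command-badge holder).
Kapoor, Kowalski, Baptiste and Leclerc all have lineal number 931, so the next rule applies.
Kapoor, Kowalski, Baptiste and Leclerc all have total federal service 32 years, so the next rule applies.
Among Kapoor, Kowalski, Baptiste and Leclerc, by date of rank (later first): Kapoor and Kowalski (Jan 9, 2006) before Baptiste and Leclerc (Nov 10, 2004).
Among Kapoor and Kowalski, by date of commissioning (earlier first): Kapoor (27 Sep 2013) before Kowalski (9 Nov 2020).
Among Baptiste and Leclerc, by date of commissioning (earlier first): Baptiste (21 May 2000) before Leclerc (9 May 2002).
Order: Kapoor, Kowalski, Baptiste, Leclerc, Szabo.

Baptiste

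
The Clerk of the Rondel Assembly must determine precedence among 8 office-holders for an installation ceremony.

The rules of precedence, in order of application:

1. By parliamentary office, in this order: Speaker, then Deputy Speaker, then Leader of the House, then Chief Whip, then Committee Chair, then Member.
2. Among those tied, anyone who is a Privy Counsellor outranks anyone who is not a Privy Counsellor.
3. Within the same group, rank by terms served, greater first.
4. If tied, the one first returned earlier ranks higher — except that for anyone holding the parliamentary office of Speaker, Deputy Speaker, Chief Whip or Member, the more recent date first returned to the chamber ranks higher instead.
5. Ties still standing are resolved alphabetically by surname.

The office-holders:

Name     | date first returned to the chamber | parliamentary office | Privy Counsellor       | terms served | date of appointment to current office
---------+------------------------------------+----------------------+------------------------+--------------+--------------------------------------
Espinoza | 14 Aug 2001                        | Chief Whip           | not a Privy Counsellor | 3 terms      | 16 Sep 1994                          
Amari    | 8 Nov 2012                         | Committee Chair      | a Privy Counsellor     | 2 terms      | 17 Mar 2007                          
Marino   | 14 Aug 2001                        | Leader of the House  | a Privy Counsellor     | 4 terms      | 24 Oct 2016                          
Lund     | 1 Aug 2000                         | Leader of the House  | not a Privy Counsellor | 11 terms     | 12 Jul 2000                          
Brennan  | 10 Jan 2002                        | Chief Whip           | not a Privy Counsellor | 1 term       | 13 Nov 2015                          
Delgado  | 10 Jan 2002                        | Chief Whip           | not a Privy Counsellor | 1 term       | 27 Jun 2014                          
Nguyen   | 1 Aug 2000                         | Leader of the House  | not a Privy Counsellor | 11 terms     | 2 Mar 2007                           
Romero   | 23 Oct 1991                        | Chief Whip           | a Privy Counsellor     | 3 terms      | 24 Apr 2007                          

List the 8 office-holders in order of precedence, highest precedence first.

By parliamentary office: Marino, Lund and Nguyen (Leader of the House); then Romero, Espinoza, Brennan and Delgado (Chief Whip); then Amari (Committee Chair).
Among Marino, Lund and Nguyen, a Privy Counsellor before not a Privy Counsellor: Marino (a Privy Counsellor) before Lund and Nguyen (not a Privy Counsellor).
Lund and Nguyen both have terms served 11 terms, so the next rule applies.
Lund and Nguyen both have date first returned to the chamber 1 Aug 2000, so the next rule applies.
Among Lund and Nguyen, alphabetically by surname: Lund before Nguyen.
Among Romero, Espinoza, Brennan and Delgado, a Privy Counsellor before not a Privy Counsellor: Romero (a Privy Counsellor) before Espinoza, Brennan and Delgado (not a Privy Counsellor).
Among Espinoza, Brennan and Delgado, by terms served (higher first): Espinoza (3 terms) before Brennan and Delgado (1 term).
Brennan and Delgado both have date first returned to the chamber 10 Jan 2002, so the next rule applies.
Among Brennan and Delgado, alphabetically by surname: Brennan before Delgado.
Full order: Marino, Lund, Nguyen, Romero, Espinoza, Brennan, Delgado, Amari.

Marino, Lund, Nguyen, Romero, Espinoza, Brennan, Delgado, Amari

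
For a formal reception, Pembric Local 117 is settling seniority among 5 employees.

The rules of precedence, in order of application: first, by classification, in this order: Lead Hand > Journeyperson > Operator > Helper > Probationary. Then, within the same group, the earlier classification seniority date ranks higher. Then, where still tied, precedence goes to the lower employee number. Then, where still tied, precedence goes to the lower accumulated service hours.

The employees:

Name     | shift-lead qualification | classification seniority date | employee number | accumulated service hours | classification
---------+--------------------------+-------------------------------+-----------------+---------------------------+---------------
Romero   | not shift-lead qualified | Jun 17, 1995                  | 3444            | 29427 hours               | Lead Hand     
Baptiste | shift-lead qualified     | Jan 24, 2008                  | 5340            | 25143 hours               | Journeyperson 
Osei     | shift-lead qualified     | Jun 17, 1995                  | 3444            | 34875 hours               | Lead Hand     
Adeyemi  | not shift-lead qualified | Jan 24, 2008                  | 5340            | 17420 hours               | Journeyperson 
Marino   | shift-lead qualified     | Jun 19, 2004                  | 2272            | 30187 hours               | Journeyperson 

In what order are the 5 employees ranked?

By classification: Romero and Osei (Lead Hand); then Marino, Adeyemi and Baptiste (Journeyperson).
Romero and Osei both have classification seniority date Jun 17, 1995, so the next rule applies.
Romero and Osei both have employee number 3444, so the next rule applies.
Among Romero and Osei, by accumulated service hours (lower first): Romero (29427 hours) before Osei (34875 hours).
Among Marino, Adeyemi and Baptiste, by classification seniority date (earlier first): Marino (Jun 19, 2004) before Adeyemi and Baptiste (Jan 24, 2008).
Adeyemi and Baptiste both have employee number 5340, so the next rule applies.
Among Adeyemi and Baptiste, by accumulated service hours (lower first): Adeyemi (17420 hours) before Baptiste (25143 hours).
Full order: Romero, Osei, Marino, Adeyemi, Baptiste.

Romero, Osei, Marino, Adeyemi, Baptiste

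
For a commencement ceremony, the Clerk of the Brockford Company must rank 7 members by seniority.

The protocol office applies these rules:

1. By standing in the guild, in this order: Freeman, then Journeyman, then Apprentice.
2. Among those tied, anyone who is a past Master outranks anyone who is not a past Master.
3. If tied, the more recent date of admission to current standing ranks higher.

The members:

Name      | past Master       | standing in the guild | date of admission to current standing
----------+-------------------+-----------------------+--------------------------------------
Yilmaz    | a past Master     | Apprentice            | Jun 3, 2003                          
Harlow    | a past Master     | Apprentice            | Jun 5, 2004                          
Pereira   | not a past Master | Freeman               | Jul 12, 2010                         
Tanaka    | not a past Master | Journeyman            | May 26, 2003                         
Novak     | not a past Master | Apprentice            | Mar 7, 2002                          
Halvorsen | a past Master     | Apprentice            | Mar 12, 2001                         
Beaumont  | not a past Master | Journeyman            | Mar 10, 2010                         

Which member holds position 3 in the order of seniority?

By standing in the guild: Pereira (Freeman); then Beaumont and Tanaka (Journeyman); then Harlow, Yilmaz, Halvorsen and Novak (Apprentice).
Beaumont and Tanaka are each not a past Master, so the next rule applies.
Among Beaumont and Tanaka, by date of admission to current standing (later first): Beaumont (Mar 10, 2010) before Tanaka (May 26, 2003).
Among Harlow, Yilmaz, Halvorsen and Novak, a past Master before not a past Master: Harlow, Yilmaz and Halvorsen (a past Master) before Novak (not a past Master).
Among Harlow, Yilmaz and Halvorsen, by date of admission to current standing (later first): Harlow (Jun 5, 2004) before Yilmaz (Jun 3, 2003) before Halvorsen (Mar 12, 2001).
Order: Pereira, Beaumont, Tanaka, Harlow, Yilmaz, Halvorsen, Novak.

Tanaka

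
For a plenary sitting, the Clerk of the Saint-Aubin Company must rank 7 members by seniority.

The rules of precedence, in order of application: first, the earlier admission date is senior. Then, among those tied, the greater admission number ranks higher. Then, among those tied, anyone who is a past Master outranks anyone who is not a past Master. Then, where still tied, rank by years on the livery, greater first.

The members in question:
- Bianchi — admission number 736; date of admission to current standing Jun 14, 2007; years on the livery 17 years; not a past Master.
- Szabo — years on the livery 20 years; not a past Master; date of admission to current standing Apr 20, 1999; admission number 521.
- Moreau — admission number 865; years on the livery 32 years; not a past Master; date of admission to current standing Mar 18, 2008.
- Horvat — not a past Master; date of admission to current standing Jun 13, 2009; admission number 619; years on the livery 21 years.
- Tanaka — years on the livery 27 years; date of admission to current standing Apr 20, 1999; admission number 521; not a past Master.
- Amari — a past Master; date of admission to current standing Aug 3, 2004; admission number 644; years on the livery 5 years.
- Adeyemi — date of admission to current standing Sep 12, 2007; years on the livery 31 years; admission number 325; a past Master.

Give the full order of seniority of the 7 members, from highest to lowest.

By date of admission to current standing (earlier first): Tanaka and Szabo (both Apr 20, 1999); then Amari (Aug 3, 2004); then Bianchi (Jun 14, 2007); then Adeyemi (Sep 12, 2007); then Moreau (Mar 18, 2008); then Horvat (Jun 13, 2009).
Tanaka and Szabo both have admission number 521, so the next rule applies.
Tanaka and Szabo are each not a past Master, so the next rule applies.
Among Tanaka and Szabo, by years on the livery (higher first): Tanaka (27 years) before Szabo (20 years).
Full order: Tanaka, Szabo, Amari, Bianchi, Adeyemi, Moreau, Horvat.

Tanaka, Szabo, Amari, Bianchi, Adeyemi, Moreau, Horvat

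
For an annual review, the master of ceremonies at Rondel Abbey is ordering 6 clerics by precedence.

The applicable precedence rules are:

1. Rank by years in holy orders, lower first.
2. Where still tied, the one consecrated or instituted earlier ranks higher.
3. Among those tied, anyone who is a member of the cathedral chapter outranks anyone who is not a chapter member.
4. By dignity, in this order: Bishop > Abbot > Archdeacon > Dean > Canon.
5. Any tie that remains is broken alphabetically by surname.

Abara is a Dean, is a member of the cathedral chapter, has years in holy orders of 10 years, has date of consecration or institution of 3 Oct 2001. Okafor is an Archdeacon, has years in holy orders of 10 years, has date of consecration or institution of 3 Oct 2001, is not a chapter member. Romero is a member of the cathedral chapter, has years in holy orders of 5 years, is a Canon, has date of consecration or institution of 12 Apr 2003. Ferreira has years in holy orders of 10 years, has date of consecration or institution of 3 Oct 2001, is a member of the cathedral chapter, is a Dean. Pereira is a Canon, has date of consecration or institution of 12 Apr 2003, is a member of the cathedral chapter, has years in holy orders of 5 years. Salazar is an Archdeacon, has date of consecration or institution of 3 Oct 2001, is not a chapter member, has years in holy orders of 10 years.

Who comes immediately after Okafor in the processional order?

Salazar

By years in holy orders (lower first): Pereira and Romero (both 5 years); then Abara, Ferreira, Okafor and Salazar (each 10 years).
Pereira and Romero both have date of consecration or institution 12 Apr 2003, so the next rule applies.
Pereira and Romero are each a member of the cathedral chapter, so the next rule applies.
Pereira and Romero are each Canon, so the next rule applies.
Among Pereira and Romero, alphabetically by surname: Pereira before Romero.
Abara, Ferreira, Okafor and Salazar all have date of consecration or institution 3 Oct 2001, so the next rule applies.
Among Abara, Ferreira, Okafor and Salazar, a member of the cathedral chapter before not a chapter member: Abara and Ferreira (a member of the cathedral chapter) before Okafor and Salazar (not a chapter member).
Abara and Ferreira are each Dean, so the next rule applies.
Among Abara and Ferreira, alphabetically by surname: Abara before Ferreira.
Okafor and Salazar are each Archdeacon, so the next rule applies.
Among Okafor and Salazar, alphabetically by surname: Okafor before Salazar.
Order: Pereira, Romero, Abara, Ferreira, Okafor, Salazar.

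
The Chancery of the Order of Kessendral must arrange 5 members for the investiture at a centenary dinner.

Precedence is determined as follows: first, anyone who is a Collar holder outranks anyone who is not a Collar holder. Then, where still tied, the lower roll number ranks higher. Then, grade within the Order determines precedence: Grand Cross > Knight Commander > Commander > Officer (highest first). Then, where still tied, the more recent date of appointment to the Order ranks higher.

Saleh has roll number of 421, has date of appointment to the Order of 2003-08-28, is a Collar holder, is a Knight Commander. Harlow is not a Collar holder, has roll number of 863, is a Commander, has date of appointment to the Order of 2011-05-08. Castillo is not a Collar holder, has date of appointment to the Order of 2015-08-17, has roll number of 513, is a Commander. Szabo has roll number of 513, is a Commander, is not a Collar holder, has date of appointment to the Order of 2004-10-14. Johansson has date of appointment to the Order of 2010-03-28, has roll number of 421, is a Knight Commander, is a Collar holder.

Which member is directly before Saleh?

Johansson

By the first rule: Johansson and Saleh (both a Collar holder); then Castillo, Szabo and Harlow (each not a Collar holder).
Johansson and Saleh both have roll number 421, so the next rule applies.
Johansson and Saleh are each Knight Commander, so the next rule applies.
Among Johansson and Saleh, by date of appointment to the Order (later first): Johansson (2010-03-28) before Saleh (2003-08-28).
Among Castillo, Szabo and Harlow, by roll number (lower first): Castillo and Szabo (513) before Harlow (863).
Castillo and Szabo are each Commander, so the next rule applies.
Among Castillo and Szabo, by date of appointment to the Order (later first): Castillo (2015-08-17) before Szabo (2004-10-14).
Order: Johansson, Saleh, Castillo, Szabo, Harlow.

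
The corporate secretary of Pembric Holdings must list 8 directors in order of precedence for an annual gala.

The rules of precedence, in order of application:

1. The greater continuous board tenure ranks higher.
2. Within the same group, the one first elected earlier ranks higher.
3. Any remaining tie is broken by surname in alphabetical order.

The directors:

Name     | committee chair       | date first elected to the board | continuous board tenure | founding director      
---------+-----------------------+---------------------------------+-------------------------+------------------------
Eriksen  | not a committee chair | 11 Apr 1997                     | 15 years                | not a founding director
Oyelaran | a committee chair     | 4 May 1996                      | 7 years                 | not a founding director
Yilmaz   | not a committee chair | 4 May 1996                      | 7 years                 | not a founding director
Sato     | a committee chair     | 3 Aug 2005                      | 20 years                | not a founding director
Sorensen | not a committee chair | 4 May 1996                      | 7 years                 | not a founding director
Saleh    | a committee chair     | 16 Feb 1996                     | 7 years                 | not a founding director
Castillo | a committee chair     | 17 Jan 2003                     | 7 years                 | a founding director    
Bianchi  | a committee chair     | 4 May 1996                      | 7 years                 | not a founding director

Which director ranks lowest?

Castillo

By continuous board tenure (higher first): Sato (20 years); then Eriksen (15 years); then Saleh, Bianchi, Oyelaran, Sorensen, Yilmaz and Castillo (each 7 years).
Among Saleh, Bianchi, Oyelaran, Sorensen, Yilmaz and Castillo, by date first elected to the board (earlier first): Saleh (16 Feb 1996) before Bianchi, Oyelaran, Sorensen and Yilmaz (4 May 1996) before Castillo (17 Jan 2003).
Among Bianchi, Oyelaran, Sorensen and Yilmaz, alphabetically by surname: Bianchi before Oyelaran before Sorensen before Yilmaz.
Order: Sato, Eriksen, Saleh, Bianchi, Oyelaran, Sorensen, Yilmaz, Castillo.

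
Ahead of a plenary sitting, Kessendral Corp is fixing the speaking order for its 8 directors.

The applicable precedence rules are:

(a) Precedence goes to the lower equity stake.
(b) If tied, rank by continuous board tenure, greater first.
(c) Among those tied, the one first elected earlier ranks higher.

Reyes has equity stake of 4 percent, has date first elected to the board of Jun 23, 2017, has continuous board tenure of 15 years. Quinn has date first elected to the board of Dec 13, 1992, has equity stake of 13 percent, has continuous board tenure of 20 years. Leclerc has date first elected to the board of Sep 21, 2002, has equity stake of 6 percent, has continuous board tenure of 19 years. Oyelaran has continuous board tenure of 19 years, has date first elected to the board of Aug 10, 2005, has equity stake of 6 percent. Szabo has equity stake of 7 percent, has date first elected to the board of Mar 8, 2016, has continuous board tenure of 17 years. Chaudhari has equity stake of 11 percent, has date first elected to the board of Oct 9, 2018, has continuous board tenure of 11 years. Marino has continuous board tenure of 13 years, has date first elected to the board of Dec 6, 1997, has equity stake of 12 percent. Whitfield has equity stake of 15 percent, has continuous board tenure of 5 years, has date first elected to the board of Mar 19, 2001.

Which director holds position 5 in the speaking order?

Chaudhari

By equity stake (lower first): Reyes (4 percent); then Leclerc and Oyelaran (both 6 percent); then Szabo (7 percent); then Chaudhari (11 percent); then Marino (12 percent); then Quinn (13 percent); then Whitfield (15 percent).
Leclerc and Oyelaran both have continuous board tenure 19 years, so the next rule applies.
Among Leclerc and Oyelaran, by date first elected to the board (earlier first): Leclerc (Sep 21, 2002) before Oyelaran (Aug 10, 2005).
Order: Reyes, Leclerc, Oyelaran, Szabo, Chaudhari, Marino, Quinn, Whitfield.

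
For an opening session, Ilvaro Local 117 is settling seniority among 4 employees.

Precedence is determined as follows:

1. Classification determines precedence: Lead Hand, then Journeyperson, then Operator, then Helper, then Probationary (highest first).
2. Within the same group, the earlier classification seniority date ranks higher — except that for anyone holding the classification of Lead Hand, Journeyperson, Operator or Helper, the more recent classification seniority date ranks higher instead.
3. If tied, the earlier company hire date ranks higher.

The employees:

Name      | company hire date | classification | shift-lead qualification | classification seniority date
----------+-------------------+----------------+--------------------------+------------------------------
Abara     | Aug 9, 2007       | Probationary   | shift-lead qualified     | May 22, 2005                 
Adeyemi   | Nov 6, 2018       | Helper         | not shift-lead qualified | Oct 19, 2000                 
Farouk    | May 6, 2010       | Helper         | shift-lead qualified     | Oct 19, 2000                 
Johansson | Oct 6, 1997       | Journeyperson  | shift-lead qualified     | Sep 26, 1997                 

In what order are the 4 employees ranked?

Johansson, Farouk, Adeyemi, Abara

By classification: Johansson (Journeyperson); then Farouk and Adeyemi (Helper); then Abara (Probationary).
Farouk and Adeyemi both have classification seniority date Oct 19, 2000, so the next rule applies.
Among Farouk and Adeyemi, by company hire date (earlier first): Farouk (May 6, 2010) before Adeyemi (Nov 6, 2018).
Full order: Johansson, Farouk, Adeyemi, Abara.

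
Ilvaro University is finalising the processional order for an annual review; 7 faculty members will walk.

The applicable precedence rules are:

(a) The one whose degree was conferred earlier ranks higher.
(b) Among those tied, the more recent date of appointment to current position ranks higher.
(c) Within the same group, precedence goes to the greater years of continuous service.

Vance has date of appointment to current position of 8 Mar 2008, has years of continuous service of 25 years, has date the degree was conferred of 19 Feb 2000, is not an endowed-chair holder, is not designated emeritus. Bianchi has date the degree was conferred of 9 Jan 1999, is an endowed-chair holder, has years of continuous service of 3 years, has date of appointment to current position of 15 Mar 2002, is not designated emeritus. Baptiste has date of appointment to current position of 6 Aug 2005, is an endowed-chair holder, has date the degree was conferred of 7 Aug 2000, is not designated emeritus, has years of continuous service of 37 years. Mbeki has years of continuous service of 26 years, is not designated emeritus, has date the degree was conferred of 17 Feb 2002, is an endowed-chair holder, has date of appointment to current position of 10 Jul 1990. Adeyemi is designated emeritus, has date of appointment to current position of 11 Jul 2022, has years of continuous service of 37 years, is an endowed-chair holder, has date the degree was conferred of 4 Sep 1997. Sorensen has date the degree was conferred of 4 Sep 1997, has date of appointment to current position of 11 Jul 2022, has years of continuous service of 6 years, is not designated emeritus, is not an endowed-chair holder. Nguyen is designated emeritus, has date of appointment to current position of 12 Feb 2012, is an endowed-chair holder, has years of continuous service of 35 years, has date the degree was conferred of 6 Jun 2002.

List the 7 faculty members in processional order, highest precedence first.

Adeyemi, Sorensen, Bianchi, Vance, Baptiste, Mbeki, Nguyen

By date the degree was conferred (earlier first): Adeyemi and Sorensen (both 4 Sep 1997); then Bianchi (9 Jan 1999); then Vance (19 Feb 2000); then Baptiste (7 Aug 2000); then Mbeki (17 Feb 2002); then Nguyen (6 Jun 2002).
Adeyemi and Sorensen both have date of appointment to current position 11 Jul 2022, so the next rule applies.
Among Adeyemi and Sorensen, by years of continuous service (higher first): Adeyemi (37 years) before Sorensen (6 years).
Full order: Adeyemi, Sorensen, Bianchi, Vance, Baptiste, Mbeki, Nguyen.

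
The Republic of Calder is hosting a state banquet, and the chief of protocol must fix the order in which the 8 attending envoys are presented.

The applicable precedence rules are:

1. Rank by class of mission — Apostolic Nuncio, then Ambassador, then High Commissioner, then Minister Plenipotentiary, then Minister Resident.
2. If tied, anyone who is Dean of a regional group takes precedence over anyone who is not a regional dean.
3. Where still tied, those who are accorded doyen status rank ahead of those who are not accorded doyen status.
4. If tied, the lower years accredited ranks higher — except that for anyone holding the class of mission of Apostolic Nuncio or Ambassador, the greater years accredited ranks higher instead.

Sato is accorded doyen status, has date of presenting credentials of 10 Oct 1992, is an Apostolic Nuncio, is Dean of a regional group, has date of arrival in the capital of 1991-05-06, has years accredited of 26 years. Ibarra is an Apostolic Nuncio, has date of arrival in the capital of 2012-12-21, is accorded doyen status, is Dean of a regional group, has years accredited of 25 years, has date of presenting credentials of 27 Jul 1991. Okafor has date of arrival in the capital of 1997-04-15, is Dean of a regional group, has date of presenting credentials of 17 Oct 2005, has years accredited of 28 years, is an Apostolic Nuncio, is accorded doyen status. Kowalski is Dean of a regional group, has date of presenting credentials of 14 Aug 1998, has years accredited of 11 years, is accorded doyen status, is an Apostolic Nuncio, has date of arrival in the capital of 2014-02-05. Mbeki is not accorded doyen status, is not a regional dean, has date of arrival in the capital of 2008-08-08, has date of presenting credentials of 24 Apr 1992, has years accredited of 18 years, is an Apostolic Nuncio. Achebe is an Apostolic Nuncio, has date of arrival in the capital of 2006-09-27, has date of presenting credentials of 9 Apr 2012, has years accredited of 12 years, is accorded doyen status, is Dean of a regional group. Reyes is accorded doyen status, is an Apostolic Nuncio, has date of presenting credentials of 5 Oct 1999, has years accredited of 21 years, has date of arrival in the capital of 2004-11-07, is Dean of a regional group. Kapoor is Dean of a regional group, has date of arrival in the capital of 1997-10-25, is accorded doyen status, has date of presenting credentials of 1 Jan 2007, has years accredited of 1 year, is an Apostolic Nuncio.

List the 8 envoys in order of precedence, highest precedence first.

By class of mission: Okafor, Sato, Ibarra, Reyes, Achebe, Kowalski, Kapoor and Mbeki (Apostolic Nuncio).
Among Okafor, Sato, Ibarra, Reyes, Achebe, Kowalski, Kapoor and Mbeki, Dean of a regional group before not a regional dean: Okafor, Sato, Ibarra, Reyes, Achebe, Kowalski and Kapoor (Dean of a regional group) before Mbeki (not a regional dean).
Okafor, Sato, Ibarra, Reyes, Achebe, Kowalski and Kapoor are each accorded doyen status, so the next rule applies.
Among Okafor, Sato, Ibarra, Reyes, Achebe, Kowalski and Kapoor, by years accredited (higher first) (reversed rule for this group): Okafor (28 years) before Sato (26 years) before Ibarra (25 years) before Reyes (21 years) before Achebe (12 years) before Kowalski (11 years) before Kapoor (1 year).
Full order: Okafor, Sato, Ibarra, Reyes, Achebe, Kowalski, Kapoor, Mbeki.

Okafor, Sato, Ibarra, Reyes, Achebe, Kowalski, Kapoor, Mbeki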